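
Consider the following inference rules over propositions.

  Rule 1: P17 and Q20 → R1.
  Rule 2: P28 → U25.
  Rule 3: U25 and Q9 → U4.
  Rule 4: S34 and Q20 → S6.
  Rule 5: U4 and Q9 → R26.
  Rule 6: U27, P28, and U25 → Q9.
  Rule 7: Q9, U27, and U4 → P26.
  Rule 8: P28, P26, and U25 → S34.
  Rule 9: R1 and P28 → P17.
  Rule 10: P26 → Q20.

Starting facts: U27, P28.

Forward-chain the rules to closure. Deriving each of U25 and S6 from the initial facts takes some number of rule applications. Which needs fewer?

U25

U25: P28 holds, so U25 follows (Rule 2). [1 rule application]
S6: From P28, Rule 2 gives U25. U27, P28, and U25 hold, so Q9 follows (Rule 6). U25 and Q9 hold, so U4 follows (Rule 3). From Q9, U27, and U4, Rule 7 gives P26. P28, P26, and U25 hold, so S34 follows (Rule 8). From P26, Rule 10 gives Q20. From S34 and Q20, Rule 4 gives S6. [7 rule applications]
U25 needs fewer.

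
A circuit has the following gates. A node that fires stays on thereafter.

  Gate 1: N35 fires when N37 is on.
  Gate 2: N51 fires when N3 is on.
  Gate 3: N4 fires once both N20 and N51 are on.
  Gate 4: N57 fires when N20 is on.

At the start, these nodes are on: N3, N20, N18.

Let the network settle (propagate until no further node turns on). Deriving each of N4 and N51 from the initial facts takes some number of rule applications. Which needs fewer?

N51

N51: Gate 2: N3 on → N51 on. [1 rule application]
N4: Gate 2: N3 on → N51 on. Gate 3: N20 and N51 on → N4 on. [2 rule applications]
N51 needs fewer.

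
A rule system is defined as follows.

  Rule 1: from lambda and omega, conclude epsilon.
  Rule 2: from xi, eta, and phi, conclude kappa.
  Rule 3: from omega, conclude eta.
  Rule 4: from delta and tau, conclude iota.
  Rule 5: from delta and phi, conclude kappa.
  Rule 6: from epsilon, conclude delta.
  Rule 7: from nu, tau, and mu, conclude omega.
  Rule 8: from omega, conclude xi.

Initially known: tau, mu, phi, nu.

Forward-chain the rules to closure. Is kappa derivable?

nu, tau, and mu hold, so omega follows (Rule 7).
From omega, Rule 3 gives eta.
From omega, Rule 8 gives xi.
xi, eta, and phi hold, so kappa follows (Rule 2).

Yes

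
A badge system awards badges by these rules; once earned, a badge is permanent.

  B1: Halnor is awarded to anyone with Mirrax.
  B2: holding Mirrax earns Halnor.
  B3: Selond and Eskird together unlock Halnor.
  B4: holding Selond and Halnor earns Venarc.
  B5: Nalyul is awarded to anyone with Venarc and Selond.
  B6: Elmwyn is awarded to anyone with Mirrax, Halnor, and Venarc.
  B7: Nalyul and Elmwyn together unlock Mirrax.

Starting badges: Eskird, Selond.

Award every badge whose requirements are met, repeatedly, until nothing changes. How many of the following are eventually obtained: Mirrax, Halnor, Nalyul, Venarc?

With Selond and Eskird, Halnor is earned (B3).
With Selond and Halnor, Venarc is earned (B4).
With Venarc and Selond, Nalyul is earned (B5).
Mirrax would need Nalyul and Elmwyn (B7), but Elmwyn is never earned.
Halnor: reached.
Nalyul: reached.
Venarc: reached.
Reached: Halnor, Nalyul, and Venarc — 3 of the 4.

3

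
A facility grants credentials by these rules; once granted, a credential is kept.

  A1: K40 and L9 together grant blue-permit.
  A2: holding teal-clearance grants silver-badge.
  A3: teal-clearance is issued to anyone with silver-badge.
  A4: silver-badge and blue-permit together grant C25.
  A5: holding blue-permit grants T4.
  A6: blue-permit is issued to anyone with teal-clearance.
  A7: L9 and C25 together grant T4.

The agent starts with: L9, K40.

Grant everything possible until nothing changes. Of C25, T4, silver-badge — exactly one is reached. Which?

T4

Holding K40 and L9 grants blue-permit (A1).
Holding blue-permit grants T4 (A5).
C25 would need silver-badge and blue-permit (A4), but silver-badge is never granted. silver-badge would need teal-clearance (A2), but teal-clearance is never granted.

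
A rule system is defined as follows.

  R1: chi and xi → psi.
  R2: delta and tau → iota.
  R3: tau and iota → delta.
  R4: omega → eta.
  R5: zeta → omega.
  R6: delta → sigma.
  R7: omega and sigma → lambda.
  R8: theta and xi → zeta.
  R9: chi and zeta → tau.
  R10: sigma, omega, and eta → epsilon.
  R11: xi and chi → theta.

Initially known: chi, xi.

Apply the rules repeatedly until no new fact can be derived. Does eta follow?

Yes

xi and chi hold, so theta follows (R11).
From theta and xi, R8 gives zeta.
From zeta, R5 gives omega.
omega holds, so eta follows (R4).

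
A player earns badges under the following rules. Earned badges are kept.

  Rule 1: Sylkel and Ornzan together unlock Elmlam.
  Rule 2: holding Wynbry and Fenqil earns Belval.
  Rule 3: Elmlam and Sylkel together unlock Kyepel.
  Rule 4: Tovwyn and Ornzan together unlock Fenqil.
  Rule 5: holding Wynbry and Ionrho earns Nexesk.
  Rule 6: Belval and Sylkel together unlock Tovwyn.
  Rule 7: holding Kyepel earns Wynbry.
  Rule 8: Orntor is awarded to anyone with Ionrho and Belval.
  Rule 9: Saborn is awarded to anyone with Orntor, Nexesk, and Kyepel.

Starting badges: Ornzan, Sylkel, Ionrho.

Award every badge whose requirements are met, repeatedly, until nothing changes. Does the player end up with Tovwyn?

No

Tovwyn would need Belval and Sylkel (Rule 6), but Belval is never earned.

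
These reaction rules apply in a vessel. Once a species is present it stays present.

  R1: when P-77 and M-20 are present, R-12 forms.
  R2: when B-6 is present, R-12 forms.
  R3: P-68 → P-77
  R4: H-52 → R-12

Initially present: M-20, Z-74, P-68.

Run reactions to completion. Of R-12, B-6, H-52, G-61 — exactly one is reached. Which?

R-12

P-68 present → P-77 forms (R3).
P-77 and M-20 present → R-12 forms (R1).
No rule produces G-61, and it is not given. No rule produces H-52, and it is not given. No rule produces B-6, and it is not given.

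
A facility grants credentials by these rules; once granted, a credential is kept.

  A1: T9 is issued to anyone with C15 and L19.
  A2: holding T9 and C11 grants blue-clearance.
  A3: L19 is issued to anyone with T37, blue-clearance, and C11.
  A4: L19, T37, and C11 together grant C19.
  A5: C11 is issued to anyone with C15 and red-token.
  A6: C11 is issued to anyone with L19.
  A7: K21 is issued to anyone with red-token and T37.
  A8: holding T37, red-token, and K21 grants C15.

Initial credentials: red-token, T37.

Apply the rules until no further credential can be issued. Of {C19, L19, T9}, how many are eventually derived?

C19 would need L19, T37, and C11 (A4), but L19 is never granted.
L19 would need T37, blue-clearance, and C11 (A3), but blue-clearance is never granted.
T9 would need C15 and L19 (A1), but L19 is never granted.
None of the 3 are reached.

0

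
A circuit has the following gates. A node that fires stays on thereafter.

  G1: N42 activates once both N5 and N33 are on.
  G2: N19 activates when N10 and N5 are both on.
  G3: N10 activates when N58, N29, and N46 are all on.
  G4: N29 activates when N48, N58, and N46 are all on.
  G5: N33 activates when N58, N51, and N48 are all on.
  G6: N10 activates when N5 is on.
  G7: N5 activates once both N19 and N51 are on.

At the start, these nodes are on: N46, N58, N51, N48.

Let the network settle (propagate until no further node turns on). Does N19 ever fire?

No

N19 would need N10 and N5 (G2), but N5 never turns on.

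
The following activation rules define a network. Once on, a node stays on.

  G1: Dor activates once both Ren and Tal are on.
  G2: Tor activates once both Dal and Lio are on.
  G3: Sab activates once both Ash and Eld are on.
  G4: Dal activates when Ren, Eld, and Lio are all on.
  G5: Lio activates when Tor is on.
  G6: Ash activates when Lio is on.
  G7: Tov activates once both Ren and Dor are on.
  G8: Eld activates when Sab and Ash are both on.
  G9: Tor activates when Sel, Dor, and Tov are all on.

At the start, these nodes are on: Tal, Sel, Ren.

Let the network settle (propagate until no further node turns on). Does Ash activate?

Yes

Ren and Tal are on, so Dor activates (G1).
Ren and Dor are on, so Tov activates (G7).
Sel, Dor, and Tov are on, so Tor activates (G9).
Tor is on, so Lio activates (G5).
Lio is on, so Ash activates (G6).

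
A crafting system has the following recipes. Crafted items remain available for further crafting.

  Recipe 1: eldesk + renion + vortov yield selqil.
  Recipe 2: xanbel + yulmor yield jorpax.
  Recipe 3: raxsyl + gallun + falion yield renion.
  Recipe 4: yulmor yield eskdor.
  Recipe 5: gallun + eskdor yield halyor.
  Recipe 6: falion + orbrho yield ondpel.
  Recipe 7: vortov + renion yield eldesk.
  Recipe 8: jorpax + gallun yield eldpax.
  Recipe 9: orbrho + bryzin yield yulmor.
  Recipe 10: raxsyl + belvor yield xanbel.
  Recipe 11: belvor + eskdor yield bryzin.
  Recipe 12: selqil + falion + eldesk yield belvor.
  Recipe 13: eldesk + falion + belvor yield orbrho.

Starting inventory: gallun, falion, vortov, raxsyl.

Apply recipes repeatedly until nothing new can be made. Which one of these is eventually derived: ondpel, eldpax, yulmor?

ondpel

raxsyl + gallun + falion → renion (Recipe 3).
Using Recipe 7, vortov and renion make eldesk.
Using Recipe 1, eldesk, renion, and vortov make selqil.
selqil + falion + eldesk → belvor (Recipe 12).
Using Recipe 13, eldesk, falion, and belvor make orbrho.
Using Recipe 6, falion and orbrho make ondpel.
yulmor would need orbrho and bryzin (Recipe 9), but bryzin is never obtained. eldpax would need jorpax and gallun (Recipe 8), but jorpax is never obtained.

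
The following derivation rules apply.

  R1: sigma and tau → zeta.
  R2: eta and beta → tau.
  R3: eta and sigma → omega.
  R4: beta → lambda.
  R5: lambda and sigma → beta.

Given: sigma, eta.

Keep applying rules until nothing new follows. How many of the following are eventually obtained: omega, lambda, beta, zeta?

1

From eta and sigma, R3 gives omega.
omega: reached.
lambda would need beta (R4), but beta is never established.
beta would need lambda and sigma (R5), but lambda is never established.
zeta would need sigma and tau (R1), but tau is never established.
Reached: omega — 1 of the 4.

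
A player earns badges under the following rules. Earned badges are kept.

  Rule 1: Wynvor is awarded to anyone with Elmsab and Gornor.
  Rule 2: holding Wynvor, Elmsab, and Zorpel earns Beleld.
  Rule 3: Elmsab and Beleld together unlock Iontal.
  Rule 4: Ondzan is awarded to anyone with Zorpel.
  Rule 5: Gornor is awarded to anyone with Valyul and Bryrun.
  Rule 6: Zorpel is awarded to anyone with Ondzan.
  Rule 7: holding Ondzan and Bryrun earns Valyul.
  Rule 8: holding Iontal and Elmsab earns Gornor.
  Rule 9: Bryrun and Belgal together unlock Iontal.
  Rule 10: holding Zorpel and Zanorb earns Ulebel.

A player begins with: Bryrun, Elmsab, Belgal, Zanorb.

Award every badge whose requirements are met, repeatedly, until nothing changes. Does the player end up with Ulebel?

No

Ulebel would need Zorpel and Zanorb (Rule 10), but Zorpel is never earned.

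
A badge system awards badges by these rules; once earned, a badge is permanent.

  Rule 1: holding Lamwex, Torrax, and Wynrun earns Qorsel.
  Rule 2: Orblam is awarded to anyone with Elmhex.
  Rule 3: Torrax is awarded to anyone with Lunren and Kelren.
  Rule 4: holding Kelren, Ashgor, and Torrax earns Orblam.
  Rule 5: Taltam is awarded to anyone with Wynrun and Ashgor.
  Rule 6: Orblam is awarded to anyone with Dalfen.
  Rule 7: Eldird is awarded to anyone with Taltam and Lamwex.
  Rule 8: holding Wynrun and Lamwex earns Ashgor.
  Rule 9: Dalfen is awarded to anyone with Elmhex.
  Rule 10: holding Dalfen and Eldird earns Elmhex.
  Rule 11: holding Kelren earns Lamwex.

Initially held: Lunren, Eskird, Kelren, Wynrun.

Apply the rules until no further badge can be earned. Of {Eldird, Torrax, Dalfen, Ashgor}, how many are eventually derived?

3

With Lunren and Kelren, Torrax is earned (Rule 3).
With Kelren, Lamwex is earned (Rule 11).
With Wynrun and Lamwex, Ashgor is earned (Rule 8).
With Wynrun and Ashgor, Taltam is earned (Rule 5).
With Taltam and Lamwex, Eldird is earned (Rule 7).
Eldird: reached.
Torrax: reached.
Dalfen would need Elmhex (Rule 9), but Elmhex is never earned.
Ashgor: reached.
Reached: Eldird, Torrax, and Ashgor — 3 of the 4.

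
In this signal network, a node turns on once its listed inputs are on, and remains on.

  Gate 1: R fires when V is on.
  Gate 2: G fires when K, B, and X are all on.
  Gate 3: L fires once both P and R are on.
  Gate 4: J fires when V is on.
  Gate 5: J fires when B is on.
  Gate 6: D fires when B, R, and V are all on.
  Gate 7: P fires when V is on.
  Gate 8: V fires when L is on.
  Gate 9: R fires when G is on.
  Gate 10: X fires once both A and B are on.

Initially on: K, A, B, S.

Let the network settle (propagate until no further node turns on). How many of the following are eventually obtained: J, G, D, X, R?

4

Gate 10: A and B on → X on.
B is on, so J fires (Gate 5).
K, B, and X are on, so G fires (Gate 2).
Gate 9: G on → R on.
J: reached.
G: reached.
D would need B, R, and V (Gate 6), but V never turns on.
X: reached.
R: reached.
Reached: J, G, X, and R — 4 of the 5.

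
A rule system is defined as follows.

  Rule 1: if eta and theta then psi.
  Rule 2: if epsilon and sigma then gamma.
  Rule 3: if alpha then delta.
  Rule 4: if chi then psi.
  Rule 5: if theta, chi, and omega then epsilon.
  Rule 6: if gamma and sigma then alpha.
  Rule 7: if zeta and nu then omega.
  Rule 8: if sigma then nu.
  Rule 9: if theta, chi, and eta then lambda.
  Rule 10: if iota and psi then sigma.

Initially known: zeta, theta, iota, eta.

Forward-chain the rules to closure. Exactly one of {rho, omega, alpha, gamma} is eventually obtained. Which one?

omega

eta and theta hold, so psi follows (Rule 1).
iota and psi hold, so sigma follows (Rule 10).
sigma holds, so nu follows (Rule 8).
zeta and nu hold, so omega follows (Rule 7).
alpha would need gamma and sigma (Rule 6), but gamma is never established. gamma would need epsilon and sigma (Rule 2), but epsilon is never established. No rule produces rho, and it is not given.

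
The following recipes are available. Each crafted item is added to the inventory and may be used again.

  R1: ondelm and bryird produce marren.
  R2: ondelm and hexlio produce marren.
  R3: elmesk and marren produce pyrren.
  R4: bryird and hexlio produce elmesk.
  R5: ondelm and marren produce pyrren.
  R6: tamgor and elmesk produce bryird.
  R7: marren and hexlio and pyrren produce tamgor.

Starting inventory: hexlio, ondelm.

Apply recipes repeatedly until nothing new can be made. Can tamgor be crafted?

Yes

Using R2, ondelm and hexlio make marren.
Using R5, ondelm and marren make pyrren.
marren and hexlio and pyrren → tamgor (R7).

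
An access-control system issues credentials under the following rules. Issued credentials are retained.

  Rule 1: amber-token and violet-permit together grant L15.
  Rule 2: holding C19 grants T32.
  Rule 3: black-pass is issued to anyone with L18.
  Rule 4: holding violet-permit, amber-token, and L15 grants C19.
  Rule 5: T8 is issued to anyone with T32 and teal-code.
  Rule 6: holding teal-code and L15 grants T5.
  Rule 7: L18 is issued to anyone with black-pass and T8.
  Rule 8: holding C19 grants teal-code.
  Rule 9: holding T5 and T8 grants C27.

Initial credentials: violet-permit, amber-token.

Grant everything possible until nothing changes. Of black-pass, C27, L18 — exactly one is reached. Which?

C27

Holding amber-token and violet-permit grants L15 (Rule 1).
Holding violet-permit, amber-token, and L15 grants C19 (Rule 4).
Holding C19 grants teal-code (Rule 8).
Holding C19 grants T32 (Rule 2).
Holding teal-code and L15 grants T5 (Rule 6).
Holding T32 and teal-code grants T8 (Rule 5).
Holding T5 and T8 grants C27 (Rule 9).
black-pass would need L18 (Rule 3), but L18 is never granted. L18 would need black-pass and T8 (Rule 7), but black-pass is never granted.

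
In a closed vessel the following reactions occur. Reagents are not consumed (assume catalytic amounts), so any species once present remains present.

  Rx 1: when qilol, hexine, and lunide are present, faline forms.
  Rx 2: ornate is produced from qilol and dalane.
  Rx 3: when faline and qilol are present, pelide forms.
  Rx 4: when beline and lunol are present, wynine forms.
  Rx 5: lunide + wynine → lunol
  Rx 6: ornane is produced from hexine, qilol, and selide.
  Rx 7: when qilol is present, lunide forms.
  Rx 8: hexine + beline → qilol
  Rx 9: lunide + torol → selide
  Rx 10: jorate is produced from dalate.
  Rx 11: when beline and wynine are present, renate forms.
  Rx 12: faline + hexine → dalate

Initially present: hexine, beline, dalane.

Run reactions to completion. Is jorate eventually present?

hexine and beline present → qilol forms (Rx 8).
qilol present → lunide forms (Rx 7).
qilol, hexine, and lunide present → faline forms (Rx 1).
faline and hexine present → dalate forms (Rx 12).
dalate present → jorate forms (Rx 10).

Yes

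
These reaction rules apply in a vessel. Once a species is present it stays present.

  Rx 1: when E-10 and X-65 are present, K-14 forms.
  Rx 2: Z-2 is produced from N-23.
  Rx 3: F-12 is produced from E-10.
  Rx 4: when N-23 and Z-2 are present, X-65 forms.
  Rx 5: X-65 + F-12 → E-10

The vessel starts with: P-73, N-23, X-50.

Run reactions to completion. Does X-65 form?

N-23 present → Z-2 forms (Rx 2).
N-23 and Z-2 present → X-65 forms (Rx 4).

Yes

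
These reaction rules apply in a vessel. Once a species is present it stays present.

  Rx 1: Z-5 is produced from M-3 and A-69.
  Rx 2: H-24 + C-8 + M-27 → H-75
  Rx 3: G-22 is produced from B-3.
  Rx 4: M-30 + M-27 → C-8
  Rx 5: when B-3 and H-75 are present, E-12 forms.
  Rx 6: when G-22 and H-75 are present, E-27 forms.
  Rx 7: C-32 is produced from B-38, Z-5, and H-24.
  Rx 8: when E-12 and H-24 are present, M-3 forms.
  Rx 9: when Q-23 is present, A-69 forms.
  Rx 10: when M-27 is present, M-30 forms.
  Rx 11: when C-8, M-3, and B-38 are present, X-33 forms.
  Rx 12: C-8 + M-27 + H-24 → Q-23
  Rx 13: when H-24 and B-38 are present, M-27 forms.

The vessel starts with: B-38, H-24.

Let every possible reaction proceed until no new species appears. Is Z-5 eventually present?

Z-5 would need M-3 and A-69 (Rx 1), but M-3 never forms.

No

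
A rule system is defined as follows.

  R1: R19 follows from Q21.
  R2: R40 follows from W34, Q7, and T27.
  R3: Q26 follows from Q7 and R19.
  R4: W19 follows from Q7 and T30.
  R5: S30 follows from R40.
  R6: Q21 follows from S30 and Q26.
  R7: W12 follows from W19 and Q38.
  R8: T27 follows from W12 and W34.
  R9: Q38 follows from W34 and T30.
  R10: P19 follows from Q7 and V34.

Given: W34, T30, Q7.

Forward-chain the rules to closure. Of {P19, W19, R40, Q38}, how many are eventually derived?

From W34 and T30, R9 gives Q38.
Q7 and T30 hold, so W19 follows (R4).
W19 and Q38 hold, so W12 follows (R7).
From W12 and W34, R8 gives T27.
W34, Q7, and T27 hold, so R40 follows (R2).
P19 would need Q7 and V34 (R10), but V34 is never established.
W19: reached.
R40: reached.
Q38: reached.
Reached: W19, R40, and Q38 — 3 of the 4.

3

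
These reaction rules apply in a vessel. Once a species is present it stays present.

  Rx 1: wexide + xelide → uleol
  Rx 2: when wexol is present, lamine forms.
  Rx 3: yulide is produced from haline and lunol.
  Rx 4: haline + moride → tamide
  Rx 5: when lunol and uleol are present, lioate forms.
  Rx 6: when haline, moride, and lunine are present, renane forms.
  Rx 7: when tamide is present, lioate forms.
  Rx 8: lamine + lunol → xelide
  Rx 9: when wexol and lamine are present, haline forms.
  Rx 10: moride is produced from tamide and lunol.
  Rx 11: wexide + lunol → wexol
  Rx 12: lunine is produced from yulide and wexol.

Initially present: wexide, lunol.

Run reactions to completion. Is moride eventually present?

moride would need tamide and lunol (Rx 10), but tamide never forms.

No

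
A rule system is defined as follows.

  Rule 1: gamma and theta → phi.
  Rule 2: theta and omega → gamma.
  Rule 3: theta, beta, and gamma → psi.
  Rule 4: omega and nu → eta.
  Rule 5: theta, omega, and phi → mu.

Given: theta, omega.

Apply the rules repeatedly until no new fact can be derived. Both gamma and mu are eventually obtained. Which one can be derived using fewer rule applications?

gamma

gamma: theta and omega hold, so gamma follows (Rule 2). [1 rule application]
mu: From theta and omega, Rule 2 gives gamma. From gamma and theta, Rule 1 gives phi. theta, omega, and phi hold, so mu follows (Rule 5). [3 rule applications]
gamma needs fewer.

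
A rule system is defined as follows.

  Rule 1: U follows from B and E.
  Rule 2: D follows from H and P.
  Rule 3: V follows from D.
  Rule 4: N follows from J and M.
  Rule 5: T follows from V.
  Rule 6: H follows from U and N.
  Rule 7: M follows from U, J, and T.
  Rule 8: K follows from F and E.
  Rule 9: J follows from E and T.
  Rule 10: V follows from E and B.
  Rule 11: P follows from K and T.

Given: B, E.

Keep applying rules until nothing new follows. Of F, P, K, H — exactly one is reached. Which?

From B and E, Rule 1 gives U.
E and B hold, so V follows (Rule 10).
From V, Rule 5 gives T.
From E and T, Rule 9 gives J.
U, J, and T hold, so M follows (Rule 7).
J and M hold, so N follows (Rule 4).
From U and N, Rule 6 gives H.
P would need K and T (Rule 11), but K is never established. No rule produces F, and it is not given. K would need F and E (Rule 8), but F is never established.

H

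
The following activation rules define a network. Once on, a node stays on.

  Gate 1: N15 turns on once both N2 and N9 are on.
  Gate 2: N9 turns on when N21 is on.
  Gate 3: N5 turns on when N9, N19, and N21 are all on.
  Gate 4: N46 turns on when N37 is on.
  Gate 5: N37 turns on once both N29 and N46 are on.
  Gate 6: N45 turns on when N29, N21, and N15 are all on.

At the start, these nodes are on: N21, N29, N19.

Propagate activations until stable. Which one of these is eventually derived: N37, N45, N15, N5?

N5

N21 is on, so N9 turns on (Gate 2).
N9, N19, and N21 are on, so N5 turns on (Gate 3).
N45 would need N29, N21, and N15 (Gate 6), but N15 never turns on. N37 would need N29 and N46 (Gate 5), but N46 never turns on. N15 would need N2 and N9 (Gate 1), but N2 never turns on.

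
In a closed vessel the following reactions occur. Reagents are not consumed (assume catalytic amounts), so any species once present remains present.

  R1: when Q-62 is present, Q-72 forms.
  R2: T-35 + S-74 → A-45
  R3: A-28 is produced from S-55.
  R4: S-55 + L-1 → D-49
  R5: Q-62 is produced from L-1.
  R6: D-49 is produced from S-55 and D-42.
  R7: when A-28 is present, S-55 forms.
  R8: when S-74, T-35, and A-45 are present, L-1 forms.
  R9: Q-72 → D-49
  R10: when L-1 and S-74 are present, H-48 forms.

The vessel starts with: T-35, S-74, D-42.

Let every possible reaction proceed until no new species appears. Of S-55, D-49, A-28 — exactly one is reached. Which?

D-49

T-35 and S-74 present → A-45 forms (R2).
S-74, T-35, and A-45 present → L-1 forms (R8).
L-1 present → Q-62 forms (R5).
Q-62 present → Q-72 forms (R1).
Q-72 present → D-49 forms (R9).
A-28 would need S-55 (R3), but S-55 never forms. S-55 would need A-28 (R7), but A-28 never forms.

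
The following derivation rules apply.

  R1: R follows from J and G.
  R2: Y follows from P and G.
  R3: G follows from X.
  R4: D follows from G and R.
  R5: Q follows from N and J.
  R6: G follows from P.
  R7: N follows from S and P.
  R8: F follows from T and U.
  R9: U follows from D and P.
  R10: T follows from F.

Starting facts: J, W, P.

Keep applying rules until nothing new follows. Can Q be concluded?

Q would need N and J (R5), but N is never established.

No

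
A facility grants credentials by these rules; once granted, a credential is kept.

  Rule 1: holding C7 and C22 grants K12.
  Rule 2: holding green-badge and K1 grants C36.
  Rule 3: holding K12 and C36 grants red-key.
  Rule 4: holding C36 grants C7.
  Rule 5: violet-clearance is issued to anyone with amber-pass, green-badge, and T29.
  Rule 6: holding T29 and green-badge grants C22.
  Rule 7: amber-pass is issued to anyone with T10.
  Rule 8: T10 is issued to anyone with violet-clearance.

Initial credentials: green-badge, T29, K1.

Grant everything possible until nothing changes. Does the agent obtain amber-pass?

amber-pass would need T10 (Rule 7), but T10 is never granted.

No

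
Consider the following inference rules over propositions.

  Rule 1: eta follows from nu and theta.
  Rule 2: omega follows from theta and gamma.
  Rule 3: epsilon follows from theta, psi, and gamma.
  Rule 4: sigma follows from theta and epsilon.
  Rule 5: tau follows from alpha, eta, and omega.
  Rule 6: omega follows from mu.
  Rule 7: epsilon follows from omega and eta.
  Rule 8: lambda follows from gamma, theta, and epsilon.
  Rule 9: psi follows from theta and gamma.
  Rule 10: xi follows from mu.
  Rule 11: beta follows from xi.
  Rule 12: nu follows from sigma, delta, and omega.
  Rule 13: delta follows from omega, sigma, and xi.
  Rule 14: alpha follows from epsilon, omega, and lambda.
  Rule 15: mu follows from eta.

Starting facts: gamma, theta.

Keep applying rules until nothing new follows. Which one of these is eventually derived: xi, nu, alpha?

From theta and gamma, Rule 2 gives omega.
theta and gamma hold, so psi follows (Rule 9).
theta, psi, and gamma hold, so epsilon follows (Rule 3).
From gamma, theta, and epsilon, Rule 8 gives lambda.
epsilon, omega, and lambda hold, so alpha follows (Rule 14).
nu would need sigma, delta, and omega (Rule 12), but delta is never established. xi would need mu (Rule 10), but mu is never established.

alpha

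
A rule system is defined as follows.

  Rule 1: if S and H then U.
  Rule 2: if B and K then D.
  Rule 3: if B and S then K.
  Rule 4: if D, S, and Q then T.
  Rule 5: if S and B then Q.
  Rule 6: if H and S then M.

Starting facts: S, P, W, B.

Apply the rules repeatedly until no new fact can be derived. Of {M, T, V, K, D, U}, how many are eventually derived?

From S and B, Rule 5 gives Q.
From B and S, Rule 3 gives K.
From B and K, Rule 2 gives D.
From D, S, and Q, Rule 4 gives T.
M would need H and S (Rule 6), but H is never established.
T: reached.
No rule produces V, and it is not given.
K: reached.
D: reached.
U would need S and H (Rule 1), but H is never established.
Reached: T, K, and D — 3 of the 6.

3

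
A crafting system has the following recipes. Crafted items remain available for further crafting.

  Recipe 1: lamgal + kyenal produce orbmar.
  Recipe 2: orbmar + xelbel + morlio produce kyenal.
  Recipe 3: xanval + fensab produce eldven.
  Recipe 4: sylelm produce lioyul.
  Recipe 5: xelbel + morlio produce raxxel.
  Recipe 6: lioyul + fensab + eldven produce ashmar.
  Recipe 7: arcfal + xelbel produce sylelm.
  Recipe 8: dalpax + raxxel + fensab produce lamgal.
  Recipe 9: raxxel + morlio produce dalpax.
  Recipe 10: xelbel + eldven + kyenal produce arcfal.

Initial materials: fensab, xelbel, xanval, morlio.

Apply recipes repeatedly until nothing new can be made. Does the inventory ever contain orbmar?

orbmar would need lamgal and kyenal (Recipe 1), but kyenal is never obtained.

No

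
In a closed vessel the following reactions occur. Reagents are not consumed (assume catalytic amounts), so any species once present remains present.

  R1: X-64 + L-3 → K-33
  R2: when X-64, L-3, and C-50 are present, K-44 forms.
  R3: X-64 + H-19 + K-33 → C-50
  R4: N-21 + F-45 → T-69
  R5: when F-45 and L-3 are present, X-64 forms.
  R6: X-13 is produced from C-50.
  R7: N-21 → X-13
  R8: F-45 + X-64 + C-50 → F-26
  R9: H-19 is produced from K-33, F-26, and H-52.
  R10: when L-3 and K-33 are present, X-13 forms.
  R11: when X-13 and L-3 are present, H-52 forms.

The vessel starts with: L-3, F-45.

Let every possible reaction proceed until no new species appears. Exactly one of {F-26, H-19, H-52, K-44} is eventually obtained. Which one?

H-52

F-45 and L-3 present → X-64 forms (R5).
X-64 and L-3 present → K-33 forms (R1).
L-3 and K-33 present → X-13 forms (R10).
X-13 and L-3 present → H-52 forms (R11).
H-19 would need K-33, F-26, and H-52 (R9), but F-26 never forms. K-44 would need X-64, L-3, and C-50 (R2), but C-50 never forms. F-26 would need F-45, X-64, and C-50 (R8), but C-50 never forms.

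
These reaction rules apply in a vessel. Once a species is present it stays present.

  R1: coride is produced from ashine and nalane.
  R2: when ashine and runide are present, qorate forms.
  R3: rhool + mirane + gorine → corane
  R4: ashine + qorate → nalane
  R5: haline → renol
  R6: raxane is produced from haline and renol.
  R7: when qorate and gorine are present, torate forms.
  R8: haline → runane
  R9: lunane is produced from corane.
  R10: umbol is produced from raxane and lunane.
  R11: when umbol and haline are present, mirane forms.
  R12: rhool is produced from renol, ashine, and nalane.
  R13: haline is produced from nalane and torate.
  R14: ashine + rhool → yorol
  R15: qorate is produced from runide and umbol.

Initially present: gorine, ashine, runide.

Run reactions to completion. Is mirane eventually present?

mirane would need umbol and haline (R11), but umbol never forms.

No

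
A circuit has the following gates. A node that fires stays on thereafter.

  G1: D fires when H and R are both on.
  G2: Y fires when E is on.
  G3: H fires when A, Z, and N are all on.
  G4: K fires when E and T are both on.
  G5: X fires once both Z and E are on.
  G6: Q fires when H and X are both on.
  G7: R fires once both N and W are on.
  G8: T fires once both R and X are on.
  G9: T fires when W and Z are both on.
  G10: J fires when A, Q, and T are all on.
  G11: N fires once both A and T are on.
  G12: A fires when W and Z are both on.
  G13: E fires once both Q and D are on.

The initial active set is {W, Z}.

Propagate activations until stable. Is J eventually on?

J would need A, Q, and T (G10), but Q never turns on.

No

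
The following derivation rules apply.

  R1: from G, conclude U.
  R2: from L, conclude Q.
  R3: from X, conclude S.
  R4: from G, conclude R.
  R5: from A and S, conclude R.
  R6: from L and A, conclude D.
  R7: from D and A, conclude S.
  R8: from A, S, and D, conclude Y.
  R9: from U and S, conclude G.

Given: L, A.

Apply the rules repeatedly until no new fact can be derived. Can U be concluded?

No

U would need G (R1), but G is never established.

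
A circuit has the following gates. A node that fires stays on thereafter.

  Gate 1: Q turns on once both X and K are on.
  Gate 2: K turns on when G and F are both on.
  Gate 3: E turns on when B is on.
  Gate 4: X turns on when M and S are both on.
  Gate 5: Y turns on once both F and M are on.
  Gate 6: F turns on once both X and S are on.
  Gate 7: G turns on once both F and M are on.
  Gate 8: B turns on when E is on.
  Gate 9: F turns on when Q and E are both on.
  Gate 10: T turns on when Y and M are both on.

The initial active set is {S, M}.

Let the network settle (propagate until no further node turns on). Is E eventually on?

E would need B (Gate 3), but B never turns on.

No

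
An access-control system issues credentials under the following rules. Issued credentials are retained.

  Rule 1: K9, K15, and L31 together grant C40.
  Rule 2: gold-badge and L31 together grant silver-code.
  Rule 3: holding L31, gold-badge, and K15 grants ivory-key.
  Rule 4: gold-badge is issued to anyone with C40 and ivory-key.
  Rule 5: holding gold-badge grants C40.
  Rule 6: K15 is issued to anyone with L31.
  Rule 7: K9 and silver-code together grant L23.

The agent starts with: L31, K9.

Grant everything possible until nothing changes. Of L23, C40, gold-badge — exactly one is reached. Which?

C40

Holding L31 grants K15 (Rule 6).
Holding K9, K15, and L31 grants C40 (Rule 1).
L23 would need K9 and silver-code (Rule 7), but silver-code is never granted. gold-badge would need C40 and ivory-key (Rule 4), but ivory-key is never granted.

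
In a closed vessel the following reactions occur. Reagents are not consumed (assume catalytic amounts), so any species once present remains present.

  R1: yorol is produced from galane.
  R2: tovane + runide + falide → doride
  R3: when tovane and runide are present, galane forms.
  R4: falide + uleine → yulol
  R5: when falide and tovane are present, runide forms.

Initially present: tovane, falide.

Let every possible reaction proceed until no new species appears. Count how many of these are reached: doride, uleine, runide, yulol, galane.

3

falide and tovane present → runide forms (R5).
tovane, runide, and falide present → doride forms (R2).
tovane and runide present → galane forms (R3).
doride: reached.
No rule produces uleine, and it is not given.
runide: reached.
yulol would need falide and uleine (R4), but uleine never forms.
galane: reached.
Reached: doride, runide, and galane — 3 of the 5.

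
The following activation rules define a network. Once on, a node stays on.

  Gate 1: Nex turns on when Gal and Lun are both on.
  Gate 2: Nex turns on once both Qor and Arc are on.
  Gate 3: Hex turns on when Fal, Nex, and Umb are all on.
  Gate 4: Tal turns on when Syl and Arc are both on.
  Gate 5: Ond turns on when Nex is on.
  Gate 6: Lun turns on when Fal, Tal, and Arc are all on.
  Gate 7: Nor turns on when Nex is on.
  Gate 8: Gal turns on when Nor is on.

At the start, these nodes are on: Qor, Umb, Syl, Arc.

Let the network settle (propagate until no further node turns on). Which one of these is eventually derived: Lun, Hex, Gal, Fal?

Gal

Gate 2: Qor and Arc on → Nex on.
Gate 7: Nex on → Nor on.
Nor is on, so Gal turns on (Gate 8).
No rule produces Fal, and it is not given. Hex would need Fal, Nex, and Umb (Gate 3), but Fal never turns on. Lun would need Fal, Tal, and Arc (Gate 6), but Fal never turns on.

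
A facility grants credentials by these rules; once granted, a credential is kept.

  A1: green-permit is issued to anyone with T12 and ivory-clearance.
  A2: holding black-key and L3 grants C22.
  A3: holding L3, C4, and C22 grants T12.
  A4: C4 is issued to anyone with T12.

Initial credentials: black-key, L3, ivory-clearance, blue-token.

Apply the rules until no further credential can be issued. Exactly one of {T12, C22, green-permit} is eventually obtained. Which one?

C22

Holding black-key and L3 grants C22 (A2).
green-permit would need T12 and ivory-clearance (A1), but T12 is never granted. T12 would need L3, C4, and C22 (A3), but C4 is never granted.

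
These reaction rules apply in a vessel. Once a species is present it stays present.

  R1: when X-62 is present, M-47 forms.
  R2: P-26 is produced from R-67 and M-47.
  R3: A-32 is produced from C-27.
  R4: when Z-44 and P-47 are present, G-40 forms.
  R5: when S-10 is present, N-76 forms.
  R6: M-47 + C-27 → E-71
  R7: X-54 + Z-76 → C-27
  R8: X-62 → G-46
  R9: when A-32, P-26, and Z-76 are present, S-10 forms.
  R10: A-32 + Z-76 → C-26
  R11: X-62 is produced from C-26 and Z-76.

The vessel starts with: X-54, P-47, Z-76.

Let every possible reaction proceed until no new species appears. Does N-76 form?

N-76 would need S-10 (R5), but S-10 never forms.

No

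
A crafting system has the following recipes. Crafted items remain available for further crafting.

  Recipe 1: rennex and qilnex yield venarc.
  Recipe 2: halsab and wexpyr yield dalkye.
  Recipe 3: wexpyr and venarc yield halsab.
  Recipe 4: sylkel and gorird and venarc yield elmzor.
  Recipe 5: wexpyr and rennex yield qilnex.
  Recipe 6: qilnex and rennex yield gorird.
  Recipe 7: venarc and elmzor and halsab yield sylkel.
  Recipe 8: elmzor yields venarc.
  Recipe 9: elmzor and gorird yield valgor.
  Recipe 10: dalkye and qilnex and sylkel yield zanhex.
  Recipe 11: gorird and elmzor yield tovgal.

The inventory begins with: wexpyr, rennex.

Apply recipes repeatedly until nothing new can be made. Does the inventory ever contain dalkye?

Yes

Using Recipe 5, wexpyr and rennex make qilnex.
Using Recipe 1, rennex and qilnex make venarc.
Using Recipe 3, wexpyr and venarc make halsab.
halsab and wexpyr → dalkye (Recipe 2).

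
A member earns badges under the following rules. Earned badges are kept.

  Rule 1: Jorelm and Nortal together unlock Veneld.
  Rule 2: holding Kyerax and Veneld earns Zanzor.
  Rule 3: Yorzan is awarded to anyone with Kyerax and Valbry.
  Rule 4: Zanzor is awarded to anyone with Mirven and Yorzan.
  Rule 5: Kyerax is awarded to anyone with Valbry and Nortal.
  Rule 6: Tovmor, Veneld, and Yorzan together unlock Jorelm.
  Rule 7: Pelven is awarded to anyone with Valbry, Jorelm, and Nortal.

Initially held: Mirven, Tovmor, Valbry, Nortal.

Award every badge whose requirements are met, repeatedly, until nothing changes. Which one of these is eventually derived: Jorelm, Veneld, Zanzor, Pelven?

Zanzor

With Valbry and Nortal, Kyerax is earned (Rule 5).
With Kyerax and Valbry, Yorzan is earned (Rule 3).
With Mirven and Yorzan, Zanzor is earned (Rule 4).
Pelven would need Valbry, Jorelm, and Nortal (Rule 7), but Jorelm is never earned. Jorelm would need Tovmor, Veneld, and Yorzan (Rule 6), but Veneld is never earned. Veneld would need Jorelm and Nortal (Rule 1), but Jorelm is never earned.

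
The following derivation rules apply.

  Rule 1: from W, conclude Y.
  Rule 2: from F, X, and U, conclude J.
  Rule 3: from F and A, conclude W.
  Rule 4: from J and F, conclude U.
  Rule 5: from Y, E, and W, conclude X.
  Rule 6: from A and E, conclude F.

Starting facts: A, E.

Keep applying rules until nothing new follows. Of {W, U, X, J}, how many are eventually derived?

2

A and E hold, so F follows (Rule 6).
F and A hold, so W follows (Rule 3).
W holds, so Y follows (Rule 1).
Y, E, and W hold, so X follows (Rule 5).
W: reached.
U would need J and F (Rule 4), but J is never established.
X: reached.
J would need F, X, and U (Rule 2), but U is never established.
Reached: W and X — 2 of the 4.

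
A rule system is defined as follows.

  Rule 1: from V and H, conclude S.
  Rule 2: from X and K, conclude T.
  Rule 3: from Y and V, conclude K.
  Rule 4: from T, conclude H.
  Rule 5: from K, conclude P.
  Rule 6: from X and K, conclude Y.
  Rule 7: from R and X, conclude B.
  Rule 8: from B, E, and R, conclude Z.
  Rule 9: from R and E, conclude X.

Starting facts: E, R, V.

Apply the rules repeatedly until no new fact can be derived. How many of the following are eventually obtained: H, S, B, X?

2

From R and E, Rule 9 gives X.
R and X hold, so B follows (Rule 7).
H would need T (Rule 4), but T is never established.
S would need V and H (Rule 1), but H is never established.
B: reached.
X: reached.
Reached: B and X — 2 of the 4.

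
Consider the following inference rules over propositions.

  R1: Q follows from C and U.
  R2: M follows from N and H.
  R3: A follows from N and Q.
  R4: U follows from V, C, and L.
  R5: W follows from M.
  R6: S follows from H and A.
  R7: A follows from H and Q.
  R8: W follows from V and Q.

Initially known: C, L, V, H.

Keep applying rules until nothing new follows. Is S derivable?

V, C, and L hold, so U follows (R4).
From C and U, R1 gives Q.
From H and Q, R7 gives A.
From H and A, R6 gives S.

Yes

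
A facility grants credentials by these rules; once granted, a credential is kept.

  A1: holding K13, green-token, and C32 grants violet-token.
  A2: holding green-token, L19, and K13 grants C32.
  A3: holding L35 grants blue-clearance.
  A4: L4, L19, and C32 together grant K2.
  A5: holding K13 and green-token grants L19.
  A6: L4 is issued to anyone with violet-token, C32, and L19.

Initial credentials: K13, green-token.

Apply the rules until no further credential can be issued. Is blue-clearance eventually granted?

No

blue-clearance would need L35 (A3), but L35 is never granted.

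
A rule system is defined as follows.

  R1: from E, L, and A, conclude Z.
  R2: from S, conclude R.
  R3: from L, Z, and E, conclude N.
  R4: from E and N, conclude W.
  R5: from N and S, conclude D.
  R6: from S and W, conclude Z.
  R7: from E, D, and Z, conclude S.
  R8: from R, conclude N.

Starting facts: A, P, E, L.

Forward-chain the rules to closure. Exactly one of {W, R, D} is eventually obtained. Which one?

From E, L, and A, R1 gives Z.
L, Z, and E hold, so N follows (R3).
E and N hold, so W follows (R4).
D would need N and S (R5), but S is never established. R would need S (R2), but S is never established.

W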